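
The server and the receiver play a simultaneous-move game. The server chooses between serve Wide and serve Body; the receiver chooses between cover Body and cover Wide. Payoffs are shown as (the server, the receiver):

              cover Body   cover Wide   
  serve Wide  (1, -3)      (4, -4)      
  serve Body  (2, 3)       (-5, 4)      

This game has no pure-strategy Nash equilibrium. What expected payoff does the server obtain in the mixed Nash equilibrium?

Set the server's expected payoff from serve Wide equal to that from serve Body:
  the server's payoff from serve Wide: q·1 + (1−q)·4 = -3q + 4
  the server's payoff from serve Body: q·2 + (1−q)·(-5) = 7q - 5
  -3q + 4 = 7q - 5  ⇒  -10q = -9  ⇒  q = 9/10.
At equilibrium the server is indifferent across rows, so the server's payoff equals the payoff from serve Wide: (9/10)·1 + (1/10)·4 = 13/10.

13/10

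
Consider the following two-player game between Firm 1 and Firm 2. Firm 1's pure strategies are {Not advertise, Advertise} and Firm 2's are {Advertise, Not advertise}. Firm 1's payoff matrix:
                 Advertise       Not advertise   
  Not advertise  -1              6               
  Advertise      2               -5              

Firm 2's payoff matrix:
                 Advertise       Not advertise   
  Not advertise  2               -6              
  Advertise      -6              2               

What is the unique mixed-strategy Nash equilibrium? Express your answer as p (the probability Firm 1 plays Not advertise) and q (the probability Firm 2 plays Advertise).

For Firm 2 to be willing to mix, Firm 2 must be indifferent between Advertise and Not advertise, which pins down Firm 1's mix.
  Firm 2's payoff to Advertise: p·2 + (1−p)·(-6) = 8p - 6
  Firm 2's payoff to Not advertise: p·(-6) + (1−p)·2 = -8p + 2
  8p - 6 = -8p + 2  ⇒  16p = 8  ⇒  p = 1/2.
Set Firm 1's expected payoff from Not advertise equal to that from Advertise:
  Firm 1's payoff from Not advertise: q·(-1) + (1−q)·6 = -7q + 6
  Firm 1's payoff from Advertise: q·2 + (1−q)·(-5) = 7q - 5
  -7q + 6 = 7q - 5  ⇒  -14q = -11  ⇒  q = 11/14.

p = 1/2, q = 11/14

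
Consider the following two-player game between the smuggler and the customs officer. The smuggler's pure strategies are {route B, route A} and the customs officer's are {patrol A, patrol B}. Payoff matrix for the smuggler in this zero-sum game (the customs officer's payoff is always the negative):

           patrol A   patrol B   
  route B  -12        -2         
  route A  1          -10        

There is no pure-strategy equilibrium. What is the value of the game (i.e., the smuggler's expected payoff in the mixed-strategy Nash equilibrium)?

For the smuggler to be willing to mix, the smuggler must be indifferent between route B and route A, which pins down the customs officer's mix.
  the smuggler's expected payoff from route B: q·(-12) + (1−q)·(-2) = -10q - 2
  the smuggler's expected payoff from route A: q·1 + (1−q)·(-10) = 11q - 10
  -10q - 2 = 11q - 10  ⇒  -21q = -8  ⇒  q = 8/21.
The value is the smuggler's expected payoff against this mix (using route B): (8/21)·(-12) + (13/21)·(-2) = -122/21.

v = -122/21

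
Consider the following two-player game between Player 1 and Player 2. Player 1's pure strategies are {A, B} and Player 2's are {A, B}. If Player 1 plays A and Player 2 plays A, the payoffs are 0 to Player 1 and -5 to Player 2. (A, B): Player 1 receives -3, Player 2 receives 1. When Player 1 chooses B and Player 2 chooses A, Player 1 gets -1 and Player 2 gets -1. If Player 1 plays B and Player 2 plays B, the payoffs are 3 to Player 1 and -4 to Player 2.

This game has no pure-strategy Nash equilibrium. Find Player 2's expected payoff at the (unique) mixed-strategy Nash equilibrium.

Player 2's indifference between A and B determines Player 1's mixing probability p:
  Player 2's expected payoff from A: p·(-5) + (1−p)·(-1) = -4p - 1
  Player 2's expected payoff from B: p·1 + (1−p)·(-4) = 5p - 4
  -4p - 1 = 5p - 4  ⇒  -9p = -3  ⇒  p = 1/3.
At equilibrium Player 2 is indifferent across columns, so Player 2's payoff equals the payoff from A: (1/3)·(-5) + (2/3)·(-1) = -7/3.

-7/3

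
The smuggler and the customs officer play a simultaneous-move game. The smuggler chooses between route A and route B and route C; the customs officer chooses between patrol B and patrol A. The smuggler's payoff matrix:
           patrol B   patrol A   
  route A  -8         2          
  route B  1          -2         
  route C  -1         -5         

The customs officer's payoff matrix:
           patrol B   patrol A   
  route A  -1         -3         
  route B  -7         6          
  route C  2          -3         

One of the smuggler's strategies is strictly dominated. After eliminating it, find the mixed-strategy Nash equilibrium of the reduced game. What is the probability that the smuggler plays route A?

p = 13/15

The smuggler's strategy route C is strictly dominated by route B: 1 > -1 and -2 > -5. Eliminate route C.
The customs officer's indifference between patrol B and patrol A determines the smuggler's mixing probability p:
  the customs officer's payoff from patrol B: p·(-1) + (1−p)·(-7) = 6p - 7
  the customs officer's payoff from patrol A: p·(-3) + (1−p)·6 = -9p + 6
  6p - 7 = -9p + 6  ⇒  15p = 13  ⇒  p = 13/15.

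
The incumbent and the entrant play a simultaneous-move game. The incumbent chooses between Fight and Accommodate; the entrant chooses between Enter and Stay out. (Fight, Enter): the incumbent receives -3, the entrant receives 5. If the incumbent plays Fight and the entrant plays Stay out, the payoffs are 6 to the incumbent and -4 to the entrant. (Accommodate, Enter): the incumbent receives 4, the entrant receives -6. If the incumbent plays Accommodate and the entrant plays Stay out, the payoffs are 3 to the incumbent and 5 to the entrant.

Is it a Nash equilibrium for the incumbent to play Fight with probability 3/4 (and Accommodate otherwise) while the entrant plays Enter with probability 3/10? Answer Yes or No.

No

Given the incumbent's mix p = 3/4, the entrant's payoff from Enter is 9/4 but from Stay out is -7/4. The entrant strictly prefers Enter, so the entrant would not mix.
So the proposed profile is not a Nash equilibrium.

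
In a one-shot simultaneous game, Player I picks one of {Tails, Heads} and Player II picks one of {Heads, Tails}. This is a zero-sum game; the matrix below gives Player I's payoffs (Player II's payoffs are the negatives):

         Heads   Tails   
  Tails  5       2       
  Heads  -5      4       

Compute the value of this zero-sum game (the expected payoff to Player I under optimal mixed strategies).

In a mixed equilibrium Player I is indifferent between Tails and Heads; this condition fixes q.
  Player I's payoff from Tails: q·5 + (1−q)·2 = 3q + 2
  Player I's payoff from Heads: q·(-5) + (1−q)·4 = -9q + 4
  3q + 2 = -9q + 4  ⇒  12q = 2  ⇒  q = 1/6.
The value is Player I's expected payoff against this mix (using Tails): (1/6)·5 + (5/6)·2 = 5/2.

v = 5/2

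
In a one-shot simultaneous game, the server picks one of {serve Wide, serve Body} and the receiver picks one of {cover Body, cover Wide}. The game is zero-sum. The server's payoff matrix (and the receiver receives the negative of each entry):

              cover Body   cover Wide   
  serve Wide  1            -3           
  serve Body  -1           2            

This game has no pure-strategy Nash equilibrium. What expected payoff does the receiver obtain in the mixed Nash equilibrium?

Set the receiver's expected payoff from cover Body equal to that from cover Wide:
  the receiver's payoff from cover Body: p·(-1) + (1−p)·1 = -2p + 1
  the receiver's payoff from cover Wide: p·3 + (1−p)·(-2) = 5p - 2
  -2p + 1 = 5p - 2  ⇒  -7p = -3  ⇒  p = 3/7.
At equilibrium the receiver is indifferent across columns, so the receiver's payoff equals the payoff from cover Body: (3/7)·(-1) + (4/7)·1 = 1/7.

1/7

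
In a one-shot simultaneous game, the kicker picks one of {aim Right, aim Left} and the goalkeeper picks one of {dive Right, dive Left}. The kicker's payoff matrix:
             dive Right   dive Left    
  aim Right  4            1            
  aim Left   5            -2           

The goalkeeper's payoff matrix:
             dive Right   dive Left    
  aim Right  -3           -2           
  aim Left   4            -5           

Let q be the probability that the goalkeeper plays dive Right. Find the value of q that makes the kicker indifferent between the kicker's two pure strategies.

q = 3/4

In a mixed equilibrium the kicker is indifferent between aim Right and aim Left; this condition fixes q.
  the kicker's payoff to aim Right: q·4 + (1−q)·1 = 3q + 1
  the kicker's payoff to aim Left: q·5 + (1−q)·(-2) = 7q - 2
  3q + 1 = 7q - 2  ⇒  -4q = -3  ⇒  q = 3/4.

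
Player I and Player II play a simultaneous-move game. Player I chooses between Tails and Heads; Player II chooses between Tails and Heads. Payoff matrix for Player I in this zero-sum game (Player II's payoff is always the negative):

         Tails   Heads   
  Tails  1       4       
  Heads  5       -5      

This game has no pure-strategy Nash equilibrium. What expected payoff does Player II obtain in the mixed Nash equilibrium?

-25/13

Player II's indifference between Tails and Heads determines Player I's mixing probability p:
  Player II's payoff from Tails: p·(-1) + (1−p)·(-5) = 4p - 5
  Player II's payoff from Heads: p·(-4) + (1−p)·5 = -9p + 5
  4p - 5 = -9p + 5  ⇒  13p = 10  ⇒  p = 10/13.
At equilibrium Player II is indifferent across columns, so Player II's payoff equals the payoff from Tails: (10/13)·(-1) + (3/13)·(-5) = -25/13.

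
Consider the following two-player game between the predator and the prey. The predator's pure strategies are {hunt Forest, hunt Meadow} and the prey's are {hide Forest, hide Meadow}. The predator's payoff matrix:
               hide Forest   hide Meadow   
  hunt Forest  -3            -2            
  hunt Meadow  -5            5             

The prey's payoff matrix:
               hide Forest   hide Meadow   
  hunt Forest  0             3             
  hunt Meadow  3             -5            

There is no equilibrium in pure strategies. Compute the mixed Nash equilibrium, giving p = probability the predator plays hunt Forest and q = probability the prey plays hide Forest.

p = 8/11, q = 7/9

The prey's indifference between hide Forest and hide Meadow determines the predator's mixing probability p:
  the prey's payoff from hide Forest: p·0 + (1−p)·3 = -3p + 3
  the prey's payoff from hide Meadow: p·3 + (1−p)·(-5) = 8p - 5
  -3p + 3 = 8p - 5  ⇒  -11p = -8  ⇒  p = 8/11.
The predator's indifference between hunt Forest and hunt Meadow determines the prey's mixing probability q:
  the predator's payoff from hunt Forest: q·(-3) + (1−q)·(-2) = -q - 2
  the predator's payoff from hunt Meadow: q·(-5) + (1−q)·5 = -10q + 5
  -q - 2 = -10q + 5  ⇒  9q = 7  ⇒  q = 7/9.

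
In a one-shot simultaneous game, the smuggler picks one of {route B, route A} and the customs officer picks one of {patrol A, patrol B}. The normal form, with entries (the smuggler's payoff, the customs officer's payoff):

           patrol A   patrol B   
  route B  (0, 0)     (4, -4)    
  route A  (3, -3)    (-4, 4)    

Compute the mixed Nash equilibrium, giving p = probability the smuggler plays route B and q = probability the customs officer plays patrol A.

p = 7/11, q = 8/11

For the customs officer to be willing to mix, the customs officer must be indifferent between patrol A and patrol B, which pins down the smuggler's mix.
  the customs officer's expected payoff from patrol A: p·0 + (1−p)·(-3) = 3p - 3
  the customs officer's expected payoff from patrol B: p·(-4) + (1−p)·4 = -8p + 4
  3p - 3 = -8p + 4  ⇒  11p = 7  ⇒  p = 7/11.
The smuggler's indifference between route B and route A determines the customs officer's mixing probability q:
  the smuggler's expected payoff from route B: q·0 + (1−q)·4 = -4q + 4
  the smuggler's expected payoff from route A: q·3 + (1−q)·(-4) = 7q - 4
  -4q + 4 = 7q - 4  ⇒  -11q = -8  ⇒  q = 8/11.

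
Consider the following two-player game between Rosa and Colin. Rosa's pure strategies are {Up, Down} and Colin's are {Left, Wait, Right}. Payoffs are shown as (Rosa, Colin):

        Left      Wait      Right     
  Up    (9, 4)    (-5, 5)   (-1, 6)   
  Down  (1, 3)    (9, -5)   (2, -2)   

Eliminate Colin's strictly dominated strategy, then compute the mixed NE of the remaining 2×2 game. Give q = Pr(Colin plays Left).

q = 3/11

Colin's strategy Wait is strictly dominated by Right: 6 > 5 and -2 > -5. Eliminate Wait.
In a mixed equilibrium Rosa is indifferent between Up and Down; this condition fixes q.
  Rosa's payoff from Up: q·9 + (1−q)·(-1) = 10q - 1
  Rosa's payoff from Down: q·1 + (1−q)·2 = -q + 2
  10q - 1 = -q + 2  ⇒  11q = 3  ⇒  q = 3/11.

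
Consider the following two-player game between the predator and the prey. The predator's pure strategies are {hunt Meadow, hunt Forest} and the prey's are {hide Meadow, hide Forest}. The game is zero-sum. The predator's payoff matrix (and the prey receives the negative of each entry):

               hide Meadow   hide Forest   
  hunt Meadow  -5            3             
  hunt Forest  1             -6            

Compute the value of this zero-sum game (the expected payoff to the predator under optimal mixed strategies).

In a mixed equilibrium the predator is indifferent between hunt Meadow and hunt Forest; this condition fixes q.
  the predator's expected payoff from hunt Meadow: q·(-5) + (1−q)·3 = -8q + 3
  the predator's expected payoff from hunt Forest: q·1 + (1−q)·(-6) = 7q - 6
  -8q + 3 = 7q - 6  ⇒  -15q = -9  ⇒  q = 3/5.
The value is the predator's expected payoff against this mix (using hunt Meadow): (3/5)·(-5) + (2/5)·3 = -9/5.

v = -9/5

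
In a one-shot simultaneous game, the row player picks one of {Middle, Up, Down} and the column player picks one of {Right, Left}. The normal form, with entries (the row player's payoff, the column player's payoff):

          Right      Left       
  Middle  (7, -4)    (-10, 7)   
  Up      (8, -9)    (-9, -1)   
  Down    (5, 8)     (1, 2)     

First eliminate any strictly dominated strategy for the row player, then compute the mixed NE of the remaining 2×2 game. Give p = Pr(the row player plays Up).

The row player's strategy Middle is strictly dominated by Up: 8 > 7 and -9 > -10. Eliminate Middle.
The column player's indifference between Right and Left determines the row player's mixing probability p:
  the column player's payoff to Right: p·(-9) + (1−p)·8 = -17p + 8
  the column player's payoff to Left: p·(-1) + (1−p)·2 = -3p + 2
  -17p + 8 = -3p + 2  ⇒  -14p = -6  ⇒  p = 3/7.

p = 3/7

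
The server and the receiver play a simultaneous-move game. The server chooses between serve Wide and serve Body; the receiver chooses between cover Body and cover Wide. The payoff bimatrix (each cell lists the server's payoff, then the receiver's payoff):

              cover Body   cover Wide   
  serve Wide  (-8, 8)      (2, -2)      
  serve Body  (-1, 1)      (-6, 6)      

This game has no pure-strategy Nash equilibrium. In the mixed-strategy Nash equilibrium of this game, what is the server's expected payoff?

In a mixed equilibrium the server is indifferent between serve Wide and serve Body; this condition fixes q.
  the server's payoff from serve Wide: q·(-8) + (1−q)·2 = -10q + 2
  the server's payoff from serve Body: q·(-1) + (1−q)·(-6) = 5q - 6
  -10q + 2 = 5q - 6  ⇒  -15q = -8  ⇒  q = 8/15.
At equilibrium the server is indifferent across rows, so the server's payoff equals the payoff from serve Wide: (8/15)·(-8) + (7/15)·2 = -10/3.

-10/3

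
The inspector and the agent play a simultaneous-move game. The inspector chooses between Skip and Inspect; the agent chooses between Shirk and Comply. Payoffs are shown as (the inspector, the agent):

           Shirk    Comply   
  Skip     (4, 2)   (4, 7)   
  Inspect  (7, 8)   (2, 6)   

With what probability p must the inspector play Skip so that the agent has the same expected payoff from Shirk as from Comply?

p = 2/7

In a mixed equilibrium the agent is indifferent between Shirk and Comply; this condition fixes p.
  the agent's expected payoff from Shirk: p·2 + (1−p)·8 = -6p + 8
  the agent's expected payoff from Comply: p·7 + (1−p)·6 = p + 6
  -6p + 8 = p + 6  ⇒  -7p = -2  ⇒  p = 2/7.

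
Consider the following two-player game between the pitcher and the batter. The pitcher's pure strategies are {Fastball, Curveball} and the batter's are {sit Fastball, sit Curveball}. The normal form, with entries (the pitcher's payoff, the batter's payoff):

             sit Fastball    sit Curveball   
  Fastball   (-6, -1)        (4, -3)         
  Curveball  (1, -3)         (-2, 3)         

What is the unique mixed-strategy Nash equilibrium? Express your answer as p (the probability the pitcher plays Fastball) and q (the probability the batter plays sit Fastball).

For the batter to be willing to mix, the batter must be indifferent between sit Fastball and sit Curveball, which pins down the pitcher's mix.
  the batter's expected payoff from sit Fastball: p·(-1) + (1−p)·(-3) = 2p - 3
  the batter's expected payoff from sit Curveball: p·(-3) + (1−p)·3 = -6p + 3
  2p - 3 = -6p + 3  ⇒  8p = 6  ⇒  p = 3/4.
The pitcher's indifference between Fastball and Curveball determines the batter's mixing probability q:
  the pitcher's payoff to Fastball: q·(-6) + (1−q)·4 = -10q + 4
  the pitcher's payoff to Curveball: q·1 + (1−q)·(-2) = 3q - 2
  -10q + 4 = 3q - 2  ⇒  -13q = -6  ⇒  q = 6/13.

p = 3/4, q = 6/13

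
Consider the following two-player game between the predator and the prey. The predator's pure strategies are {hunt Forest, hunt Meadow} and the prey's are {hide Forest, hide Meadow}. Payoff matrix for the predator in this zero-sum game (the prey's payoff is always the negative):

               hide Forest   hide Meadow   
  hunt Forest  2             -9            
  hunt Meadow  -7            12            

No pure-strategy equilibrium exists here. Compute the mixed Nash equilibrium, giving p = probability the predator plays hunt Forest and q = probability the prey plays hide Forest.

p = 19/30, q = 7/10

Set the prey's expected payoff from hide Forest equal to that from hide Meadow:
  the prey's expected payoff from hide Forest: p·(-2) + (1−p)·7 = -9p + 7
  the prey's expected payoff from hide Meadow: p·9 + (1−p)·(-12) = 21p - 12
  -9p + 7 = 21p - 12  ⇒  -30p = -19  ⇒  p = 19/30.
The predator's indifference between hunt Forest and hunt Meadow determines the prey's mixing probability q:
  the predator's expected payoff from hunt Forest: q·2 + (1−q)·(-9) = 11q - 9
  the predator's expected payoff from hunt Meadow: q·(-7) + (1−q)·12 = -19q + 12
  11q - 9 = -19q + 12  ⇒  30q = 21  ⇒  q = 7/10.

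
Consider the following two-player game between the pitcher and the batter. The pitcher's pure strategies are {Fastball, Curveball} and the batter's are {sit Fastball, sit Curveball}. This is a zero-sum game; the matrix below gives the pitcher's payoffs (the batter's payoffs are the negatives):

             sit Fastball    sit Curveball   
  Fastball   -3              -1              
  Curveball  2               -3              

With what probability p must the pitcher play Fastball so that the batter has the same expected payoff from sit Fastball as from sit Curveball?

Set the batter's expected payoff from sit Fastball equal to that from sit Curveball:
  the batter's payoff to sit Fastball: p·3 + (1−p)·(-2) = 5p - 2
  the batter's payoff to sit Curveball: p·1 + (1−p)·3 = -2p + 3
  5p - 2 = -2p + 3  ⇒  7p = 5  ⇒  p = 5/7.

p = 5/7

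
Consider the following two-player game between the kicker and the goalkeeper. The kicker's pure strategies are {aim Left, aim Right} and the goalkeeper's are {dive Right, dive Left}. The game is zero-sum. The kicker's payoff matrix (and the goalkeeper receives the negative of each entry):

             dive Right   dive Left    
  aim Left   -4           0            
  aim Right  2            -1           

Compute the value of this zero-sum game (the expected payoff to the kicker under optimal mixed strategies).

Set the kicker's expected payoff from aim Left equal to that from aim Right:
  the kicker's payoff to aim Left: q·(-4) + (1−q)·0 = -4q
  the kicker's payoff to aim Right: q·2 + (1−q)·(-1) = 3q - 1
  -4q = 3q - 1  ⇒  -7q = -1  ⇒  q = 1/7.
The value is the kicker's expected payoff against this mix (using aim Left): (1/7)·(-4) + (6/7)·0 = -4/7.

v = -4/7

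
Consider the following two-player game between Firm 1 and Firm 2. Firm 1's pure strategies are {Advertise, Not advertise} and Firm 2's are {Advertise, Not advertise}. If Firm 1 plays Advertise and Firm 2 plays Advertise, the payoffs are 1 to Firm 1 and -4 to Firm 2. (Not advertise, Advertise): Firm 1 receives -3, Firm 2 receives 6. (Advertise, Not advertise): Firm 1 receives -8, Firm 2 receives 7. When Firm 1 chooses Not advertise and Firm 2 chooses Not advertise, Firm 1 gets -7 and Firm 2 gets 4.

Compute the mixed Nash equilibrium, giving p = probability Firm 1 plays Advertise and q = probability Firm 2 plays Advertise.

p = 2/13, q = 1/5

In a mixed equilibrium Firm 2 is indifferent between Advertise and Not advertise; this condition fixes p.
  Firm 2's expected payoff from Advertise: p·(-4) + (1−p)·6 = -10p + 6
  Firm 2's expected payoff from Not advertise: p·7 + (1−p)·4 = 3p + 4
  -10p + 6 = 3p + 4  ⇒  -13p = -2  ⇒  p = 2/13.
In a mixed equilibrium Firm 1 is indifferent between Advertise and Not advertise; this condition fixes q.
  Firm 1's payoff from Advertise: q·1 + (1−q)·(-8) = 9q - 8
  Firm 1's payoff from Not advertise: q·(-3) + (1−q)·(-7) = 4q - 7
  9q - 8 = 4q - 7  ⇒  5q = 1  ⇒  q = 1/5.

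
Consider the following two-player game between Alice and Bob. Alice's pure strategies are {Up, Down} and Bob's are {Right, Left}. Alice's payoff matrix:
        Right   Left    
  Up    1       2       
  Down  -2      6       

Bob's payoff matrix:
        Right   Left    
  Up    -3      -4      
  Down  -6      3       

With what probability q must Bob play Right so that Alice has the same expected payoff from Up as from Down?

q = 4/7

In a mixed equilibrium Alice is indifferent between Up and Down; this condition fixes q.
  Alice's expected payoff from Up: q·1 + (1−q)·2 = -q + 2
  Alice's expected payoff from Down: q·(-2) + (1−q)·6 = -8q + 6
  -q + 2 = -8q + 6  ⇒  7q = 4  ⇒  q = 4/7.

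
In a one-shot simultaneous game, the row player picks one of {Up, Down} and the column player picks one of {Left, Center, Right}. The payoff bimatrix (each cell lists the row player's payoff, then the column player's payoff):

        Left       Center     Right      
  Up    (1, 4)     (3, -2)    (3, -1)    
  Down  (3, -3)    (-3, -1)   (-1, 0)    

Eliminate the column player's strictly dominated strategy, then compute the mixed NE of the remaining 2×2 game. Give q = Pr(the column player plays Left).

q = 2/3

The column player's strategy Center is strictly dominated by Right: -1 > -2 and 0 > -1. Eliminate Center.
In a mixed equilibrium the row player is indifferent between Up and Down; this condition fixes q.
  the row player's payoff from Up: q·1 + (1−q)·3 = -2q + 3
  the row player's payoff from Down: q·3 + (1−q)·(-1) = 4q - 1
  -2q + 3 = 4q - 1  ⇒  -6q = -4  ⇒  q = 2/3.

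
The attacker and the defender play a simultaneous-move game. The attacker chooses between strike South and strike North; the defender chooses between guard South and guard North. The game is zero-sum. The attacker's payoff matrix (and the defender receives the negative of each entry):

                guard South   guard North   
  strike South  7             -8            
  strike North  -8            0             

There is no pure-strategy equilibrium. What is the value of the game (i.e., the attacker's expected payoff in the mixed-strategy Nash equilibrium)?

v = -64/23

The defender's mix must leave the attacker indifferent between strike South and strike North.
  the attacker's expected payoff from strike South: q·7 + (1−q)·(-8) = 15q - 8
  the attacker's expected payoff from strike North: q·(-8) + (1−q)·0 = -8q
  15q - 8 = -8q  ⇒  23q = 8  ⇒  q = 8/23.
The value is the attacker's expected payoff against this mix (using strike South): (8/23)·7 + (15/23)·(-8) = -64/23.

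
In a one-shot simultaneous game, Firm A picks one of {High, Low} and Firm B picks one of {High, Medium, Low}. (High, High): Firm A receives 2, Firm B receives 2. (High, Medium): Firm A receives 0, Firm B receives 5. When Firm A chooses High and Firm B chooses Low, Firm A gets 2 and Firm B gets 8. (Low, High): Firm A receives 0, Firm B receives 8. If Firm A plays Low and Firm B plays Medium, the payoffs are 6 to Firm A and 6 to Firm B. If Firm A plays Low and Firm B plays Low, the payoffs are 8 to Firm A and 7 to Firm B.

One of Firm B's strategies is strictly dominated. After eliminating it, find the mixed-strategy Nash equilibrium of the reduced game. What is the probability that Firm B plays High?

Firm B's strategy Medium is strictly dominated by Low: 8 > 5 and 7 > 6. Eliminate Medium.
For Firm A to be willing to mix, Firm A must be indifferent between High and Low, which pins down Firm B's mix.
  Firm A's payoff to High: q·2 + (1−q)·2 = 2
  Firm A's payoff to Low: q·0 + (1−q)·8 = -8q + 8
  2 = -8q + 8  ⇒  8q = 6  ⇒  q = 3/4.

q = 3/4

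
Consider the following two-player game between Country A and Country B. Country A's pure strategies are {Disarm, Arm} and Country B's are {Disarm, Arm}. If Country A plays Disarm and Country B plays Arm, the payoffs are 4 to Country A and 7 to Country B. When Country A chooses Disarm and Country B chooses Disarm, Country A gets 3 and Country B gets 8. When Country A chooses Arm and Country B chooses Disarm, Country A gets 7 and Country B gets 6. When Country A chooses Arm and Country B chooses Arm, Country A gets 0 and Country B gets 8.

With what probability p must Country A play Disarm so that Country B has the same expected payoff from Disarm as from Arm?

In a mixed equilibrium Country B is indifferent between Disarm and Arm; this condition fixes p.
  Country B's expected payoff from Disarm: p·8 + (1−p)·6 = 2p + 6
  Country B's expected payoff from Arm: p·7 + (1−p)·8 = -p + 8
  2p + 6 = -p + 8  ⇒  3p = 2  ⇒  p = 2/3.

p = 2/3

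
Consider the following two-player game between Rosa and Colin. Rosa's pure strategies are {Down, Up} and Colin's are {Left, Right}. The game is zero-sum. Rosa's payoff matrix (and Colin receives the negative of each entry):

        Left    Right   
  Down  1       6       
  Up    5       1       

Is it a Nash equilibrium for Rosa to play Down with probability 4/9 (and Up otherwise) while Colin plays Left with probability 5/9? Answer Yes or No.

Yes

Check Colin's indifference given Rosa's mix p = 4/9:
  payoff from Left = -29/9; payoff from Right = -29/9 — equal.
Check Rosa's indifference given Colin's mix q = 5/9:
  payoff from Down = 29/9; payoff from Up = 29/9 — equal.
Both players are indifferent, so neither can profitably deviate.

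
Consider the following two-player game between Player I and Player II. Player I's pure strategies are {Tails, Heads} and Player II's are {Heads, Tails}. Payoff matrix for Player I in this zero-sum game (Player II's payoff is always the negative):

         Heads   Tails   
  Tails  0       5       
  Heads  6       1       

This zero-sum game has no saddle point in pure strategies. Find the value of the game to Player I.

v = 3

In a mixed equilibrium Player I is indifferent between Tails and Heads; this condition fixes q.
  Player I's payoff from Tails: q·0 + (1−q)·5 = -5q + 5
  Player I's payoff from Heads: q·6 + (1−q)·1 = 5q + 1
  -5q + 5 = 5q + 1  ⇒  -10q = -4  ⇒  q = 2/5.
The value is Player I's expected payoff against this mix (using Tails): (2/5)·0 + (3/5)·5 = 3.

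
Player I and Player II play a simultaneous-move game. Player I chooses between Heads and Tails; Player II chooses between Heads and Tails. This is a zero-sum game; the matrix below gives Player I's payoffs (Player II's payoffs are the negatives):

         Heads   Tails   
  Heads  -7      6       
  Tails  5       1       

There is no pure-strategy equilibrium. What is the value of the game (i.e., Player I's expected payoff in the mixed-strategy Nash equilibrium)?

For Player I to be willing to mix, Player I must be indifferent between Heads and Tails, which pins down Player II's mix.
  Player I's expected payoff from Heads: q·(-7) + (1−q)·6 = -13q + 6
  Player I's expected payoff from Tails: q·5 + (1−q)·1 = 4q + 1
  -13q + 6 = 4q + 1  ⇒  -17q = -5  ⇒  q = 5/17.
The value is Player I's expected payoff against this mix (using Heads): (5/17)·(-7) + (12/17)·6 = 37/17.

v = 37/17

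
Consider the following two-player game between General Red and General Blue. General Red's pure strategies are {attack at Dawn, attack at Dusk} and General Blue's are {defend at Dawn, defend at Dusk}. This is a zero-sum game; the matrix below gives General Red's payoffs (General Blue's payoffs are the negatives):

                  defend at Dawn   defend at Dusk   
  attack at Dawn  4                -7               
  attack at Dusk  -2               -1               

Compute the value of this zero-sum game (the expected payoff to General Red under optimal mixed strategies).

v = -3/2

For General Red to be willing to mix, General Red must be indifferent between attack at Dawn and attack at Dusk, which pins down General Blue's mix.
  General Red's expected payoff from attack at Dawn: q·4 + (1−q)·(-7) = 11q - 7
  General Red's expected payoff from attack at Dusk: q·(-2) + (1−q)·(-1) = -q - 1
  11q - 7 = -q - 1  ⇒  12q = 6  ⇒  q = 1/2.
The value is General Red's expected payoff against this mix (using attack at Dawn): (1/2)·4 + (1/2)·(-7) = -3/2.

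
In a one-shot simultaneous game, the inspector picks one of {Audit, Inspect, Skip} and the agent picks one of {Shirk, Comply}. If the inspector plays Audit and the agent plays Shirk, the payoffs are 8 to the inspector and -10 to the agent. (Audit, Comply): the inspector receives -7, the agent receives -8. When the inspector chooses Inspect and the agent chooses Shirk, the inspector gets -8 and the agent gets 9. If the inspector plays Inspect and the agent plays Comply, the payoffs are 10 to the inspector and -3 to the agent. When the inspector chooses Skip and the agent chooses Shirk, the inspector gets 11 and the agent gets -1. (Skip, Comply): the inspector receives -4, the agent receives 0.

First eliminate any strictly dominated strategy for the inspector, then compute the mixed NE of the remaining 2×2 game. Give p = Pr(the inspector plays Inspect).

p = 1/13

The inspector's strategy Audit is strictly dominated by Skip: 11 > 8 and -4 > -7. Eliminate Audit.
The agent's indifference between Shirk and Comply determines the inspector's mixing probability p:
  the agent's payoff to Shirk: p·9 + (1−p)·(-1) = 10p - 1
  the agent's payoff to Comply: p·(-3) + (1−p)·0 = -3p
  10p - 1 = -3p  ⇒  13p = 1  ⇒  p = 1/13.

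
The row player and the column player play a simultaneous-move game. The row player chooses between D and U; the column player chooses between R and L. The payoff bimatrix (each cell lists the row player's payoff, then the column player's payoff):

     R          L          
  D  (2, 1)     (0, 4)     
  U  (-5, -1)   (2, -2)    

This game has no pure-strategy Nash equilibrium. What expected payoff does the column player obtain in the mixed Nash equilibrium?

-1/2

Set the column player's expected payoff from R equal to that from L:
  the column player's payoff from R: p·1 + (1−p)·(-1) = 2p - 1
  the column player's payoff from L: p·4 + (1−p)·(-2) = 6p - 2
  2p - 1 = 6p - 2  ⇒  -4p = -1  ⇒  p = 1/4.
At equilibrium the column player is indifferent across columns, so the column player's payoff equals the payoff from R: (1/4)·1 + (3/4)·(-1) = -1/2.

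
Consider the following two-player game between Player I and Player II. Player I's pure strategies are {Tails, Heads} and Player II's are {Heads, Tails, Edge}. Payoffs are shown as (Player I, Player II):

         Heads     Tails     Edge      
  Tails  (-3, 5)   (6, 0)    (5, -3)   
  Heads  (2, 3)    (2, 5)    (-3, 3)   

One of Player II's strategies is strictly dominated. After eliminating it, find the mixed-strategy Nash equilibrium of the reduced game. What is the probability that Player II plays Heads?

Player II's strategy Edge is strictly dominated by Tails: 0 > -3 and 5 > 3. Eliminate Edge.
Player II's mix must leave Player I indifferent between Tails and Heads.
  Player I's payoff to Tails: q·(-3) + (1−q)·6 = -9q + 6
  Player I's payoff to Heads: q·2 + (1−q)·2 = 2
  -9q + 6 = 2  ⇒  -9q = -4  ⇒  q = 4/9.

q = 4/9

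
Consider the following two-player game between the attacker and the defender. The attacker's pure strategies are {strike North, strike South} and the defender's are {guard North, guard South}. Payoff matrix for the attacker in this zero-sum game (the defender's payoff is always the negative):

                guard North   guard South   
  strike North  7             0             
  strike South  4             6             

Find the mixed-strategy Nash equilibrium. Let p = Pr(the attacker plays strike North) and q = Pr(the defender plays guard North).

p = 2/9, q = 2/3

In a mixed equilibrium the defender is indifferent between guard North and guard South; this condition fixes p.
  the defender's payoff to guard North: p·(-7) + (1−p)·(-4) = -3p - 4
  the defender's payoff to guard South: p·0 + (1−p)·(-6) = 6p - 6
  -3p - 4 = 6p - 6  ⇒  -9p = -2  ⇒  p = 2/9.
For the attacker to be willing to mix, the attacker must be indifferent between strike North and strike South, which pins down the defender's mix.
  the attacker's payoff from strike North: q·7 + (1−q)·0 = 7q
  the attacker's payoff from strike South: q·4 + (1−q)·6 = -2q + 6
  7q = -2q + 6  ⇒  9q = 6  ⇒  q = 2/3.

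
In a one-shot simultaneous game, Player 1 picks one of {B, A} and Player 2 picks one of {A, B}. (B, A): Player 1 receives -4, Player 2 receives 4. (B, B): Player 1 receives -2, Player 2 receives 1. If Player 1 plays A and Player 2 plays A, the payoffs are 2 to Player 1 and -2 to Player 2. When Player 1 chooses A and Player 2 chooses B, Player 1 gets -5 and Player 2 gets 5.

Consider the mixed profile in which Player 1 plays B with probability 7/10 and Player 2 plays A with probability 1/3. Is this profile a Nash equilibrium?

Yes

Check Player 2's indifference given Player 1's mix p = 7/10:
  payoff from A = 11/5; payoff from B = 11/5 — equal.
Check Player 1's indifference given Player 2's mix q = 1/3:
  payoff from B = -8/3; payoff from A = -8/3 — equal.
Both players are indifferent, so neither can profitably deviate.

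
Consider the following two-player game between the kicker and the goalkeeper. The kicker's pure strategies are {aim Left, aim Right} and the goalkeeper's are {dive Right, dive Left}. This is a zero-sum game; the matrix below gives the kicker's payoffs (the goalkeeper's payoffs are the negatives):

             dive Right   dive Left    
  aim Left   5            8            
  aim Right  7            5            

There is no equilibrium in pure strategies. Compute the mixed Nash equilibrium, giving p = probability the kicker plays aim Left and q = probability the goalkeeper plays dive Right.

p = 2/5, q = 3/5

For the goalkeeper to be willing to mix, the goalkeeper must be indifferent between dive Right and dive Left, which pins down the kicker's mix.
  the goalkeeper's payoff to dive Right: p·(-5) + (1−p)·(-7) = 2p - 7
  the goalkeeper's payoff to dive Left: p·(-8) + (1−p)·(-5) = -3p - 5
  2p - 7 = -3p - 5  ⇒  5p = 2  ⇒  p = 2/5.
For the kicker to be willing to mix, the kicker must be indifferent between aim Left and aim Right, which pins down the goalkeeper's mix.
  the kicker's expected payoff from aim Left: q·5 + (1−q)·8 = -3q + 8
  the kicker's expected payoff from aim Right: q·7 + (1−q)·5 = 2q + 5
  -3q + 8 = 2q + 5  ⇒  -5q = -3  ⇒  q = 3/5.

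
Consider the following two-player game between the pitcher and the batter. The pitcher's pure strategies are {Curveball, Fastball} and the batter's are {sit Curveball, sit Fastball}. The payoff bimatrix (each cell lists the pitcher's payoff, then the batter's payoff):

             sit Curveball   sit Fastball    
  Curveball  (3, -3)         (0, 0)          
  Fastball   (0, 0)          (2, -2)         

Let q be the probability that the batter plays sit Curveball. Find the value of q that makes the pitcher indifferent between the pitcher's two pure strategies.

In a mixed equilibrium the pitcher is indifferent between Curveball and Fastball; this condition fixes q.
  the pitcher's payoff to Curveball: q·3 + (1−q)·0 = 3q
  the pitcher's payoff to Fastball: q·0 + (1−q)·2 = -2q + 2
  3q = -2q + 2  ⇒  5q = 2  ⇒  q = 2/5.

q = 2/5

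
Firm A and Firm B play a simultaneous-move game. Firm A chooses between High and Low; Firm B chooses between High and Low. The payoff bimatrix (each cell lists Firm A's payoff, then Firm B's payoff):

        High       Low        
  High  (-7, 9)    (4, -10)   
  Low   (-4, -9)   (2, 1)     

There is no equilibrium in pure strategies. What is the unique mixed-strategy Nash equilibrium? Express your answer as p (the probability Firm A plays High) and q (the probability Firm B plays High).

Set Firm B's expected payoff from High equal to that from Low:
  Firm B's payoff from High: p·9 + (1−p)·(-9) = 18p - 9
  Firm B's payoff from Low: p·(-10) + (1−p)·1 = -11p + 1
  18p - 9 = -11p + 1  ⇒  29p = 10  ⇒  p = 10/29.
Firm A's indifference between High and Low determines Firm B's mixing probability q:
  Firm A's expected payoff from High: q·(-7) + (1−q)·4 = -11q + 4
  Firm A's expected payoff from Low: q·(-4) + (1−q)·2 = -6q + 2
  -11q + 4 = -6q + 2  ⇒  -5q = -2  ⇒  q = 2/5.

p = 10/29, q = 2/5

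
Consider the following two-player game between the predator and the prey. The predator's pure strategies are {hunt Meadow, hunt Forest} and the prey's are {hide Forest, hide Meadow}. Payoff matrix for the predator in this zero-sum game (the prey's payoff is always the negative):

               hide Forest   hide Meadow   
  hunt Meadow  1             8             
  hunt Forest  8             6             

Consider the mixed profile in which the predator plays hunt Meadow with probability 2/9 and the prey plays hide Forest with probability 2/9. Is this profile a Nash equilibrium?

Yes

Check the prey's indifference given the predator's mix p = 2/9:
  payoff from hide Forest = -58/9; payoff from hide Meadow = -58/9 — equal.
Check the predator's indifference given the prey's mix q = 2/9:
  payoff from hunt Meadow = 58/9; payoff from hunt Forest = 58/9 — equal.
Both players are indifferent, so neither can profitably deviate.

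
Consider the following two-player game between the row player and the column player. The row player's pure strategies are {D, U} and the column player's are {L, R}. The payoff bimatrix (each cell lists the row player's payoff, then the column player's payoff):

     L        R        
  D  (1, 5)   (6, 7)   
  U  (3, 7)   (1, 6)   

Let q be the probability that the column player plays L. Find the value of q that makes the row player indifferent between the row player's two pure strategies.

q = 5/7

The column player's mix must leave the row player indifferent between D and U.
  the row player's payoff from D: q·1 + (1−q)·6 = -5q + 6
  the row player's payoff from U: q·3 + (1−q)·1 = 2q + 1
  -5q + 6 = 2q + 1  ⇒  -7q = -5  ⇒  q = 5/7.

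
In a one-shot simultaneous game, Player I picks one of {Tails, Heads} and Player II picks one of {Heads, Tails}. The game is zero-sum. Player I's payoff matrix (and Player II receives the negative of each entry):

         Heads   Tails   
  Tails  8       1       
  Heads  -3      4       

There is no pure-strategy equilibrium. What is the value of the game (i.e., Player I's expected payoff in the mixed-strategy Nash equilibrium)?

Player II's mix must leave Player I indifferent between Tails and Heads.
  Player I's payoff to Tails: q·8 + (1−q)·1 = 7q + 1
  Player I's payoff to Heads: q·(-3) + (1−q)·4 = -7q + 4
  7q + 1 = -7q + 4  ⇒  14q = 3  ⇒  q = 3/14.
The value is Player I's expected payoff against this mix (using Tails): (3/14)·8 + (11/14)·1 = 5/2.

v = 5/2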